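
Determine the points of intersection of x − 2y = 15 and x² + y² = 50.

(1, −7) and (5, −5)

From the line, y = (−15 + x)/2. Substituting:
5x² − 30x + 25 = 0  ⟹  x² − 6x + 5 = 0
x = 5 or x = 1, giving (5, −5) and (1, −7).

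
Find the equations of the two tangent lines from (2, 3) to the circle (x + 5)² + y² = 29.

Let a tangent through (2, 3) have slope m. Its distance from (−5, 0) must equal √29:
[m·(−7) − (−3)]² = 29(m² + 1)
10m² − 21m − 10 = 0, so m = −2/5 or m = 5/2.
With m = −2/5: 2x + 5y = 19. With m = 5/2: 5x − 2y = 4.

2x + 5y = 19 and 5x − 2y = 4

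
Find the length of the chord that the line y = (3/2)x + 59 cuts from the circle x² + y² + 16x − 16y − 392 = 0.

Centre (−8, 8), r² = 520. Perpendicular distance d from centre to line = |78| / √13 = 78/√13.
Chord = 2√(r² − d²) = 2·√(52) = 4√13.

4√13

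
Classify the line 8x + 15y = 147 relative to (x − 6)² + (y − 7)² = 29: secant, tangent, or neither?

Substituting the line into the circle gives 289x² − 3372x + 3339 = 0.
Discriminant = (−3372)² − 4·289·(3339) = 7510500 > 0.
Two real roots: the line is a secant.

secant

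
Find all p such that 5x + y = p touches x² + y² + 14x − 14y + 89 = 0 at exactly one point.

p = −28 ± 3√26

Tangency holds when the distance from the centre (−7, 7) to the line equals the radius 3:
|5·(−7) + 1·7 − p| / √26 = 3
|p − (−28)| = 3√26.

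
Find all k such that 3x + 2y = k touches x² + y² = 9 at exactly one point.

The line touches the circle iff its distance from (0, 0) is 3:
|3·0 + 2·0 − k| / √13 = 3
|k| = 3√13.

k = ±3√13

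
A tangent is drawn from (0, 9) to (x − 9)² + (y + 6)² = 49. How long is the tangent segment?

Centre (9, −6), r² = 49. |PO|² = (−9)² + (15)² = 306.
By the tangent–radius right angle, tangent length = √(|PO|² − r²) = √257.

√257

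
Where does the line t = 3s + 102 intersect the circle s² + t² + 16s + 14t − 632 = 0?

Substitute t = 3s + 102:
10s² + 670s + 11200 = 0  ⟹  s² + 67s + 1120 = 0
s = −32 or s = −35, giving (−32, 6) and (−35, −3).

(−35, −3) and (−32, 6)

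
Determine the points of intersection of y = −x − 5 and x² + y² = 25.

Substitute y = −x − 5:
2x² + 10x = 0  ⟹  x² + 5x = 0
x = 0 or x = −5, giving (0, −5) and (−5, 0).

(−5, 0) and (0, −5)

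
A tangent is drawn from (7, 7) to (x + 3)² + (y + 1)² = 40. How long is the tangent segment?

The centre is (−3, −1) and r = 2√10. The square of the distance from P to the centre is 100 + 64 = 164.
The tangent meets the radius at right angles, so tangent² = |PO|² − r² = 164 − 40 = 124.

2√31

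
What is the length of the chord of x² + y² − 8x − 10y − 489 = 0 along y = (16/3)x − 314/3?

The distance from (4, 5) to the line is 265/√265, and r² = 530.
Half the chord is √(r² − d²) = √(265), so the full chord is 2√265.

2√265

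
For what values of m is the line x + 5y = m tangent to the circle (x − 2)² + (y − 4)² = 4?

m = 22 ± 2√26

The line touches the circle iff its distance from (2, 4) is 2:
|1·2 + 5·4 − m| / √26 = 2
|m − (22)| = 2√26.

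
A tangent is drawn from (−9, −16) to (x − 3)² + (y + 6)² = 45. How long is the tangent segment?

√199

With centre O = (3, −6), |OP|² = 244 and r² = 45.
Power of the point: PT² = |PO|² − r² = 199, so PT = √199.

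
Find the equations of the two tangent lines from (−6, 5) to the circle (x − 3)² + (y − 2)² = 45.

Write the tangent as mx − y + (5 − m·(−6)) = 0 and set its distance from the centre to 3√5:
[m·(9) − (−3)]² = 45(m² + 1)
2m² + 3m − 2 = 0, so m = −2 or m = 1/2.
Through (−6, 5) these give 2x + y = −7 and x − 2y = −16.

2x + y = −7 and x − 2y = −16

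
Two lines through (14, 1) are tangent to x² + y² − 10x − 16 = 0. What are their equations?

Write the tangent as mx − y + (1 − m·(14)) = 0 and set its distance from the centre to √41:
(−9m − (−1))² = 41(m² + 1)
20m² − 9m − 20 = 0, so m = 5/4 or m = −4/5.
Through (14, 1) these give 5x − 4y = 66 and 4x + 5y = 61.

5x − 4y = 66 and 4x + 5y = 61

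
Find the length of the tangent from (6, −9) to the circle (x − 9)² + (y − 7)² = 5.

Centre (9, 7), r² = 5. |PO|² = (−3)² + (−16)² = 265.
Power of the point: PT² = |PO|² − r² = 260, so PT = 2√65.

2√65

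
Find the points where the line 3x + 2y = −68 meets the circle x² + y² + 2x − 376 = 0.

From the line, y = (−68 − 3x)/2. Substituting:
13x² + 416x + 3120 = 0  ⟹  x² + 32x + 240 = 0
x = −12 or x = −20, giving (−12, −16) and (−20, −4).

(−20, −4) and (−12, −16)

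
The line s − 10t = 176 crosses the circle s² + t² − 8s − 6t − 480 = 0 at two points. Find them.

(−4, −18) and (16, −16)

Substitute t = (−176 + s)/10:
101s² − 1212s − 6464 = 0  ⟹  s² − 12s − 64 = 0
s = 16 or s = −4, giving (16, −16) and (−4, −18).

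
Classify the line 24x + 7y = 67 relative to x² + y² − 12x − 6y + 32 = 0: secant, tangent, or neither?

Substituting the line into the circle gives 625x² − 2796x + 3243 = 0.
Discriminant = (−2796)² − 4·625·(3243) = −289884 < 0.
No real roots: the line does not meet the circle.

neither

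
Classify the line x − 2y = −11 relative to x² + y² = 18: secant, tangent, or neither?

neither

Substituting the line into the circle gives 5x² + 22x + 49 = 0.
Δ = 484 − 980 = −496.
No real roots: the line does not meet the circle.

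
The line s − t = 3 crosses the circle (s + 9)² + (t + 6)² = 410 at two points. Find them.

(−20, −23) and (8, 5)

From the line, t = s − 3. Substituting:
2s² + 24s − 320 = 0  ⟹  s² + 12s − 160 = 0
s = 8 or s = −20, giving (8, 5) and (−20, −23).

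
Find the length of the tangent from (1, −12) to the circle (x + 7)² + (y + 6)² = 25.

Centre (−7, −6), r² = 25. |PO|² = (8)² + (−6)² = 100.
By the tangent–radius right angle, tangent length = √(|PO|² − r²) = √75 = 5√3.

5√3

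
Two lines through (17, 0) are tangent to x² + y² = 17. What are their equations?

x + 4y = 17 and x − 4y = 17

A line y − (0) = m(x − (17)) is tangent when its distance from (0, 0) is √17:
[m·(−17) − (0)]² = 17(m² + 1)
16m² − 1 = 0, so m = −1/4 or m = 1/4.
Through (17, 0) these give x + 4y = 17 and x − 4y = 17.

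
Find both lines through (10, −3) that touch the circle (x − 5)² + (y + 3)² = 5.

x − 2y = 16 and x + 2y = 4

Let a tangent through (10, −3) have slope m. Its distance from (5, −3) must equal √5:
(−5m − (0))² = 5(m² + 1)
4m² − 1 = 0, so m = 1/2 or m = −1/2.
Through (10, −3) these give x − 2y = 16 and x + 2y = 4.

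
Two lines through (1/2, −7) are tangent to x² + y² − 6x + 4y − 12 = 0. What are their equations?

y = −7 and 4x + 3y = −19

Let a tangent through (1/2, −7) have slope m. Its distance from (3, −2) must equal 5:
(5/2m − (5))² = 25(m² + 1)
3m² + 4m = 0, so m = 0 or m = −4/3.
With m = 0: y = −7. With m = −4/3: 4x + 3y = −19.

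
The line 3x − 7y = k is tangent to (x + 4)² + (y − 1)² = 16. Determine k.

k = −19 ± 4√58

The line touches the circle iff its distance from (−4, 1) is 4:
|3·(−4) − 7·1 − k| / √58 = 4
|k − (−19)| = 4√58.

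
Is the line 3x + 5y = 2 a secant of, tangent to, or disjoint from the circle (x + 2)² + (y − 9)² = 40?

Substituting the line into the circle gives 34x² + 358x + 949 = 0.
Discriminant = (358)² − 4·34·(949) = −900 < 0.
No real roots: the line does not meet the circle.

disjoint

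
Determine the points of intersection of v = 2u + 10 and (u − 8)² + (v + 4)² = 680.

(−14, −18) and (6, 22)

Substitute v = 2u + 10:
5u² + 40u − 420 = 0  ⟹  u² + 8u − 84 = 0
u = 6 or u = −14, giving (6, 22) and (−14, −18).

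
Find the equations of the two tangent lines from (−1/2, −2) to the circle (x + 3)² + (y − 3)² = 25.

4x − 3y = 4 and y = −2

Write the tangent as mx − y + (−2 − m·(−1/2)) = 0 and set its distance from the centre to 5:
[m·(−5/2) − (5)]² = 25(m² + 1)
3m² − 4m = 0, so m = 4/3 or m = 0.
Through (−1/2, −2) these give 4x − 3y = 4 and y = −2.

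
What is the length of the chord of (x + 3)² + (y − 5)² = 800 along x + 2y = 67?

8√5

Centre (−3, 5), r² = 800. Perpendicular distance d from centre to line = |−60| / √5 = 60/√5.
Chord = 2√(r² − d²) = 2·√(80) = 8√5.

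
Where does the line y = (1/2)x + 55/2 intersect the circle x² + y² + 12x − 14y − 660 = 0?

(−33, 11) and (7, 31)

Substitute y = (55 + x)/2:
5x² + 130x − 1155 = 0  ⟹  x² + 26x − 231 = 0
x = 7 or x = −33, giving (7, 31) and (−33, 11).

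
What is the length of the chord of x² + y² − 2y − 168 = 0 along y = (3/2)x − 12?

6√13

Substitute y = (−24 + 3x)/2:
13x² − 156x = 0  ⟹  x² − 12x = 0
x = 12 or x = 0, giving (12, 6) and (0, −12).
Chord length = distance between (12, 6) and (0, −12) = √468 = 6√13.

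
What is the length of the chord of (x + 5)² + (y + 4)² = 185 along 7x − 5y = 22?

3√74

Centre (−5, −4), r² = 185. Perpendicular distance d from centre to line = |−37| / √74 = 37/√74.
Half the chord is √(r² − d²) = √(333/2), so the full chord is 3√74.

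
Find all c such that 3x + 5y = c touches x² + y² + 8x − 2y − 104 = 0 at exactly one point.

c = −7 ± 11√34

For a tangent, require d(centre, line) = r = 11.
|3·(−4) + 5·1 − c| / √34 = 11
|c − (−7)| = 11√34.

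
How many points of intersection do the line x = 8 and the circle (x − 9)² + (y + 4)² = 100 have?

2

Centre (9, −4), r² = 100. Distance² from centre to line = (1)² = 1.
Since d² < r², the line cuts the circle twice.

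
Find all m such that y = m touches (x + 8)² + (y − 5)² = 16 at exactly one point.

m = 1 or m = 9

For a tangent, require d(centre, line) = r = 4.
|0·(−8) + 1·5 − m| / √1 = 4
|m − (5)| = 4, so m = 9 or m = 1.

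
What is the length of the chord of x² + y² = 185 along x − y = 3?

From the line, y = x − 3. Substituting:
2x² − 6x − 176 = 0  ⟹  x² − 3x − 88 = 0
x = 11 or x = −8, giving (11, 8) and (−8, −11).
|(11, 8) − (−8, −11)| = √((19)² + (19)²) = 19√2.

19√2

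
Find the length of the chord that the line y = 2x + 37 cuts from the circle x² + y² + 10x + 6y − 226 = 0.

8√5

The distance from (−5, −3) to the line is 30/√5, and r² = 260.
Chord = 2√(r² − d²) = 2·√(80) = 8√5.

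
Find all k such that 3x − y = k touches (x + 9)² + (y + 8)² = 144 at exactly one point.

The line touches the circle iff its distance from (−9, −8) is 12:
|3·(−9) − 1·(−8) − k| / √10 = 12
|k − (−19)| = 12√10.

k = −19 ± 12√10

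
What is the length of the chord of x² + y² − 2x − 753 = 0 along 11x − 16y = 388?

2√377

Centre (1, 0), r² = 754. Perpendicular distance d from centre to line = |−377| / √377 = 377/√377.
Chord = 2√(r² − d²) = 2·√(377) = 2√377.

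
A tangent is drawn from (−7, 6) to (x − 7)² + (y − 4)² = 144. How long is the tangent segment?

With centre O = (7, 4), |OP|² = 200 and r² = 144.
The tangent meets the radius at right angles, so tangent² = |PO|² − r² = 200 − 144 = 56.

2√14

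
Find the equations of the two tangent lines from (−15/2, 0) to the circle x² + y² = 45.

Let a tangent through (−15/2, 0) have slope m. Its distance from (0, 0) must equal 3√5:
(15/2m − (0))² = 45(m² + 1)
m² − 4 = 0, so m = 2 or m = −2.
With m = 2: 2x − y = −15. With m = −2: 2x + y = −15.

2x − y = −15 and 2x + y = −15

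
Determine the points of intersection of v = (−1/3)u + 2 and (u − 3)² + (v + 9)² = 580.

From the line, v = (6 − u)/3. Substituting:
10u² − 120u − 4050 = 0  ⟹  u² − 12u − 405 = 0
u = 27 or u = −15, giving (27, −7) and (−15, 7).

(−15, 7) and (27, −7)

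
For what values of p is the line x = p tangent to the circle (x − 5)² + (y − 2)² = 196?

p = −9 or p = 19

For a tangent, require d(centre, line) = r = 14.
|1·5 + 0·2 − p| / √1 = 14
|p − (5)| = 14, so p = 19 or p = −9.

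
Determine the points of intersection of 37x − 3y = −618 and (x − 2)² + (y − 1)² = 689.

From the line, y = (618 + 37x)/3. Substituting:
1378x² + 45474x + 372060 = 0  ⟹  x² + 33x + 270 = 0
x = −15 or x = −18, giving (−15, 21) and (−18, −16).

(−18, −16) and (−15, 21)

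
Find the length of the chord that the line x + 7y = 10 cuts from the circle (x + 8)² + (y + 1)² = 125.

15√2

From the line, y = (10 − x)/7. Substituting:
50x² + 750x − 2700 = 0  ⟹  x² + 15x − 54 = 0
x = 3 or x = −18, giving (3, 1) and (−18, 4).
Chord length = distance between (3, 1) and (−18, 4) = √450 = 15√2.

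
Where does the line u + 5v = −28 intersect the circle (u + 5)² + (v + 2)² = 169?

(−18, −2) and (7, −7)

From the line, v = (−28 − u)/5. Substituting:
26u² + 286u − 3276 = 0  ⟹  u² + 11u − 126 = 0
u = 7 or u = −18, giving (7, −7) and (−18, −2).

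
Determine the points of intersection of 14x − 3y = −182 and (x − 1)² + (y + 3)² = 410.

(−16, −14) and (−10, 14)

Express y = (182 + 14x)/3 and substitute into the circle:
205x² + 5330x + 32800 = 0  ⟹  x² + 26x + 160 = 0
x = −10 or x = −16, giving (−10, 14) and (−16, −14).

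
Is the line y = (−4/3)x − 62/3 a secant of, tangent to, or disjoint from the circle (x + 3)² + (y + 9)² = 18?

Substituting the line into the circle gives 25x² + 334x + 1144 = 0.
Δ = 111556 − 114400 = −2844.
No real roots: the line does not meet the circle.

disjoint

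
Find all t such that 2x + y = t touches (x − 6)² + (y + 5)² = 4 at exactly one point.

t = 7 ± 2√5

Tangency holds when the distance from the centre (6, −5) to the line equals the radius 2:
|2·6 + 1·(−5) − t| / √5 = 2
|t − (7)| = 2√5.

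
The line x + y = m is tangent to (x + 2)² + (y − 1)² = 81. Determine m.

m = −1 ± 9√2

Tangency holds when the distance from the centre (−2, 1) to the line equals the radius 9:
|1·(−2) + 1·1 − m| / √2 = 9
|m − (−1)| = 9√2.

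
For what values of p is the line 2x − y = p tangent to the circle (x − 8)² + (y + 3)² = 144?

p = 19 ± 12√5

For a tangent, require d(centre, line) = r = 12.
|2·8 − 1·(−3) − p| / √5 = 12
|p − (19)| = 12√5.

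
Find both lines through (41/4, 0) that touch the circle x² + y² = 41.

4x + 5y = 41 and 4x − 5y = 41

Let a tangent through (41/4, 0) have slope m. Its distance from (0, 0) must equal √41:
(−41/4m − (0))² = 41(m² + 1)
25m² − 16 = 0, so m = −4/5 or m = 4/5.
Through (41/4, 0) these give 4x + 5y = 41 and 4x − 5y = 41.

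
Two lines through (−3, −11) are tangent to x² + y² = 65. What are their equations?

Write the tangent as mx − y + (−11 − m·(−3)) = 0 and set its distance from the centre to √65:
(3m − (11))² = 65(m² + 1)
28m² + 33m − 28 = 0, so m = 4/7 or m = −7/4.
Through (−3, −11) these give 4x − 7y = 65 and 7x + 4y = −65.

4x − 7y = 65 and 7x + 4y = −65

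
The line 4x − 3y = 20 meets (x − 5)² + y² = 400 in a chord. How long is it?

40

The distance from (5, 0) to the line is 0/√25, and r² = 400.
Half the chord is √(r² − d²) = √(400), so the full chord is 40.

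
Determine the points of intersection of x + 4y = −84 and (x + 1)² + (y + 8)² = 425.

(−20, −16) and (12, −24)

Express y = (−84 − x)/4 and substitute into the circle:
17x² + 136x − 4080 = 0  ⟹  x² + 8x − 240 = 0
x = 12 or x = −20, giving (12, −24) and (−20, −16).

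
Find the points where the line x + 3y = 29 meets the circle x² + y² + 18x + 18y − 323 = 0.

Substitute y = (29 − x)/3:
10x² + 50x − 500 = 0  ⟹  x² + 5x − 50 = 0
x = 5 or x = −10, giving (5, 8) and (−10, 13).

(−10, 13) and (5, 8)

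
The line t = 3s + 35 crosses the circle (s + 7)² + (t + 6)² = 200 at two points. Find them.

Substitute t = 3s + 35:
10s² + 260s + 1530 = 0  ⟹  s² + 26s + 153 = 0
s = −9 or s = −17, giving (−9, 8) and (−17, −16).

(−17, −16) and (−9, 8)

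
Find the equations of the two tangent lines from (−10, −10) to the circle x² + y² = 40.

x − 3y = 20 and 3x − y = −20

Write the tangent as mx − y + (−10 − m·(−10)) = 0 and set its distance from the centre to 2√10:
[m·(10) − (10)]² = 40(m² + 1)
3m² − 10m + 3 = 0, so m = 1/3 or m = 3.
Through (−10, −10) these give x − 3y = 20 and 3x − y = −20.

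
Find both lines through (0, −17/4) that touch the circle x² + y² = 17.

A line y − (−17/4) = m(x − (0)) is tangent when its distance from (0, 0) is √17:
[m·(0) − (17/4)]² = 17(m² + 1)
16m² − 1 = 0, so m = 1/4 or m = −1/4.
With m = 1/4: x − 4y = 17. With m = −1/4: x + 4y = −17.

x − 4y = 17 and x + 4y = −17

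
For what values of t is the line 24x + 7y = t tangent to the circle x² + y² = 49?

t = −175 or t = 175

For a tangent, require d(centre, line) = r = 7.
|24·0 + 7·0 − t| / √625 = 7
|t| = 7·25, so t = 175 or t = −175.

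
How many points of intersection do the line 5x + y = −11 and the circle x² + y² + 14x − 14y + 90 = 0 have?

d² = (5·(−7) + 1·7 − (−11))²/26 = 289/26; r² = 8.
Since d² > r², the line lies outside the circle.

0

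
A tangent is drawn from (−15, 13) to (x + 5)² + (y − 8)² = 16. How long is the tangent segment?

√109

The centre is (−5, 8) and r = 4. The square of the distance from P to the centre is 100 + 25 = 125.
The tangent meets the radius at right angles, so tangent² = |PO|² − r² = 125 − 16 = 109.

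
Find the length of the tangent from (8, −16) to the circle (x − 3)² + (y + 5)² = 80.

√66

Centre (3, −5), r² = 80. |PO|² = (5)² + (−11)² = 146.
Power of the point: PT² = |PO|² − r² = 66, so PT = √66.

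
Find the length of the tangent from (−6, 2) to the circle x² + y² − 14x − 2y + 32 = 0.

2√38

The centre is (7, 1) and r = 3√2. The square of the distance from P to the centre is 169 + 1 = 170.
The tangent meets the radius at right angles, so tangent² = |PO|² − r² = 170 − 18 = 152.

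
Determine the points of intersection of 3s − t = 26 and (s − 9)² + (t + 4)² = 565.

(0, −26) and (15, 19)

Express t = 3s − 26 and substitute into the circle:
10s² − 150s = 0  ⟹  s² − 15s = 0
s = 15 or s = 0, giving (15, 19) and (0, −26).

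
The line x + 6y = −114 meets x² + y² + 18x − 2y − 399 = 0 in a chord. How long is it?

From the line, y = (−114 − x)/6. Substituting:
37x² + 888x = 0  ⟹  x² + 24x = 0
x = 0 or x = −24, giving (0, −19) and (−24, −15).
|(0, −19) − (−24, −15)| = √((24)² + (−4)²) = 4√37.

4√37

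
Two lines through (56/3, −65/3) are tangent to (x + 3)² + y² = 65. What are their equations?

4x + 7y = −77 and 7x + 4y = 44

Let a tangent through (56/3, −65/3) have slope m. Its distance from (−3, 0) must equal √65:
[m·(−65/3) − (65/3)]² = 65(m² + 1)
28m² + 65m + 28 = 0, so m = −4/7 or m = −7/4.
Through (56/3, −65/3) these give 4x + 7y = −77 and 7x + 4y = 44.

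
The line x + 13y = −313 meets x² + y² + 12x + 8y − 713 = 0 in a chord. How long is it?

3√170

The distance from (−6, −4) to the line is 255/√170, and r² = 765.
Chord = 2√(r² − d²) = 2·√(765/2) = 3√170.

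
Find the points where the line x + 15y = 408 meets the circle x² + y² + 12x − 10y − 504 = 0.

(−12, 28) and (3, 27)

Substitute y = (408 − x)/15:
226x² + 2034x − 8136 = 0  ⟹  x² + 9x − 36 = 0
x = 3 or x = −12, giving (3, 27) and (−12, 28).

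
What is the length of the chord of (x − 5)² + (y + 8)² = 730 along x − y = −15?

26√2

Substitute y = x + 15:
2x² + 36x − 176 = 0  ⟹  x² + 18x − 88 = 0
x = 4 or x = −22, giving (4, 19) and (−22, −7).
Chord length = distance between (4, 19) and (−22, −7) = √1352 = 26√2.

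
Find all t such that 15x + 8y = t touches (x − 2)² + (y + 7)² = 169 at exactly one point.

t = −247 or t = 195

The line touches the circle iff its distance from (2, −7) is 13:
|15·2 + 8·(−7) − t| / √289 = 13
|t − (−26)| = 13·17, so t = 195 or t = −247.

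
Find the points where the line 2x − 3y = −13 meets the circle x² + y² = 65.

Substitute y = (13 + 2x)/3:
13x² + 52x − 416 = 0  ⟹  x² + 4x − 32 = 0
x = 4 or x = −8, giving (4, 7) and (−8, −1).

(−8, −1) and (4, 7)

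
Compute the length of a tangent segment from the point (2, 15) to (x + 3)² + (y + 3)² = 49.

Centre (−3, −3), r² = 49. |PO|² = (5)² + (18)² = 349.
By the tangent–radius right angle, tangent length = √(|PO|² − r²) = √300 = 10√3.

10√3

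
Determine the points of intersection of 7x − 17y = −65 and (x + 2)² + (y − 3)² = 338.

Substitute y = (65 + 7x)/17:
338x² + 1352x − 96330 = 0  ⟹  x² + 4x − 285 = 0
x = 15 or x = −19, giving (15, 10) and (−19, −4).

(−19, −4) and (15, 10)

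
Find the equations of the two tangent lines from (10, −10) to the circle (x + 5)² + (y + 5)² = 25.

Write the tangent as mx − y + (−10 − m·(10)) = 0 and set its distance from the centre to 5:
[m·(−15) − (5)]² = 25(m² + 1)
4m² + 3m = 0, so m = −3/4 or m = 0.
Through (10, −10) these give 3x + 4y = −10 and y = −10.

3x + 4y = −10 and y = −10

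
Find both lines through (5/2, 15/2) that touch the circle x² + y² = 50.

A line y − (15/2) = m(x − (5/2)) is tangent when its distance from (0, 0) is 5√2:
(−5/2m − (−15/2))² = 50(m² + 1)
7m² + 6m − 1 = 0, so m = 1/7 or m = −1.
Through (5/2, 15/2) these give x − 7y = −50 and x + y = 10.

x − 7y = −50 and x + y = 10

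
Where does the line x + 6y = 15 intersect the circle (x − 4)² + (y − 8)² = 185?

(−9, 4) and (15, 0)

Substitute y = (15 − x)/6:
37x² − 222x − 4995 = 0  ⟹  x² − 6x − 135 = 0
x = 15 or x = −9, giving (15, 0) and (−9, 4).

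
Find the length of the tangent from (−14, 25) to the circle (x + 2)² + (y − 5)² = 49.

3√55

With centre O = (−2, 5), |OP|² = 544 and r² = 49.
The tangent meets the radius at right angles, so tangent² = |PO|² − r² = 544 − 49 = 495.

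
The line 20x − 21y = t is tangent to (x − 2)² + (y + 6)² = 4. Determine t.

For a tangent, require d(centre, line) = r = 2.
|20·2 − 21·(−6) − t| / √841 = 2
|t − (166)| = 2·29, so t = 224 or t = 108.

t = 108 or t = 224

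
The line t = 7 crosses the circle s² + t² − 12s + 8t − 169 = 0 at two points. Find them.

Substitute t = 7:
s² − 12s − 64 = 0
s = 16 or s = −4, giving (16, 7) and (−4, 7).

(−4, 7) and (16, 7)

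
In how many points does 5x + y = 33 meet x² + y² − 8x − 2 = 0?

Centre (4, 0), r² = 18. Distance² from centre to line = (−13)²/26 = 13/2.
Since d² < r², the line cuts the circle twice.

2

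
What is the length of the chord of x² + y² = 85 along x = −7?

12

Centre (0, 0), r² = 85. Perpendicular distance d from centre to line = |7| / √1 = 7.
Chord = 2√(r² − d²) = 2·√(36) = 12.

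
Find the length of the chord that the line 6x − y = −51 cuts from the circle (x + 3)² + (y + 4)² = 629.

Centre (−3, −4), r² = 629. Perpendicular distance d from centre to line = |37| / √37 = 37/√37.
Chord = 2√(r² − d²) = 2·√(592) = 8√37.

8√37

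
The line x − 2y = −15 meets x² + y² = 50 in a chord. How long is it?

Centre (0, 0), r² = 50. Perpendicular distance d from centre to line = |15| / √5 = 15/√5.
Chord = 2√(r² − d²) = 2·√(5) = 2√5.

2√5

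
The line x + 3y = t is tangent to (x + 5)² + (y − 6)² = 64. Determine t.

For a tangent, require d(centre, line) = r = 8.
|1·(−5) + 3·6 − t| / √10 = 8
|t − (13)| = 8√10.

t = 13 ± 8√10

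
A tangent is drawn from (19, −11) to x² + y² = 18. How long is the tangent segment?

4√29

Centre (0, 0), r² = 18. |PO|² = (19)² + (−11)² = 482.
By the tangent–radius right angle, tangent length = √(|PO|² − r²) = √464 = 4√29.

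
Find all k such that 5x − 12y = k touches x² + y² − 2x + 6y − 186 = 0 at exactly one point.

The line touches the circle iff its distance from (1, −3) is 14:
|5·1 − 12·(−3) − k| / √169 = 14
|k − (41)| = 14·13, so k = 223 or k = −141.

k = −141 or k = 223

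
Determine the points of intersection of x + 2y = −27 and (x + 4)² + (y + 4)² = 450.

(−25, −1) and (11, −19)

From the line, y = (−27 − x)/2. Substituting:
5x² + 70x − 1375 = 0  ⟹  x² + 14x − 275 = 0
x = 11 or x = −25, giving (11, −19) and (−25, −1).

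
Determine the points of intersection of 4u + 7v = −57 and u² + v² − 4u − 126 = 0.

From the line, v = (−57 − 4u)/7. Substituting:
65u² + 260u − 2925 = 0  ⟹  u² + 4u − 45 = 0
u = 5 or u = −9, giving (5, −11) and (−9, −3).

(−9, −3) and (5, −11)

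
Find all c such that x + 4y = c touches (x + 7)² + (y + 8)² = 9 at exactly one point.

For a tangent, require d(centre, line) = r = 3.
|1·(−7) + 4·(−8) − c| / √17 = 3
|c − (−39)| = 3√17.

c = −39 ± 3√17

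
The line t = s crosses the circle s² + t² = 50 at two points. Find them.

(−5, −5) and (5, 5)

Substitute t = s:
2s² − 50 = 0  ⟹  s² − 25 = 0
s = 5 or s = −5, giving (5, 5) and (−5, −5).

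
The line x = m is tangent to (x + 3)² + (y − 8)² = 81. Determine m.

m = −12 or m = 6

Tangency holds when the distance from the centre (−3, 8) to the line equals the radius 9:
|1·(−3) + 0·8 − m| / √1 = 9
|m − (−3)| = 9, so m = 6 or m = −12.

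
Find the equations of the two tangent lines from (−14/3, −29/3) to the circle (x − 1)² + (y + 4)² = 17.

4x − y = −9 and x − 4y = 34

Let a tangent through (−14/3, −29/3) have slope m. Its distance from (1, −4) must equal √17:
[m·(17/3) − (17/3)]² = 17(m² + 1)
4m² − 17m + 4 = 0, so m = 4 or m = 1/4.
Through (−14/3, −29/3) these give 4x − y = −9 and x − 4y = 34.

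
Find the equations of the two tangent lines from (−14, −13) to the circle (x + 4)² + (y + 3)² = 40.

x − 3y = 25 and 3x − y = −29

Write the tangent as mx − y + (−13 − m·(−14)) = 0 and set its distance from the centre to 2√10:
(10m − (10))² = 40(m² + 1)
3m² − 10m + 3 = 0, so m = 1/3 or m = 3.
With m = 1/3: x − 3y = 25. With m = 3: 3x − y = −29.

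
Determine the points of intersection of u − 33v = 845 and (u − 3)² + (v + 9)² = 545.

From the line, v = (−845 + u)/33. Substituting:
1090u² − 7630u − 283400 = 0  ⟹  u² − 7u − 260 = 0
u = 20 or u = −13, giving (20, −25) and (−13, −26).

(−13, −26) and (20, −25)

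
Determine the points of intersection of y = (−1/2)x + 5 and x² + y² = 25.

(0, 5) and (4, 3)

Express y = (10 − x)/2 and substitute into the circle:
5x² − 20x = 0  ⟹  x² − 4x = 0
x = 4 or x = 0, giving (4, 3) and (0, 5).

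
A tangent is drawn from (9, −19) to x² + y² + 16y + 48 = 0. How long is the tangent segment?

√186

With centre O = (0, −8), |OP|² = 202 and r² = 16.
By the tangent–radius right angle, tangent length = √(|PO|² − r²) = √186.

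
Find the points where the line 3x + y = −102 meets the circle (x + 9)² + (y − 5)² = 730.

(−36, 6) and (−30, −12)

Substitute y = −3x − 102:
10x² + 660x + 10800 = 0  ⟹  x² + 66x + 1080 = 0
x = −30 or x = −36, giving (−30, −12) and (−36, 6).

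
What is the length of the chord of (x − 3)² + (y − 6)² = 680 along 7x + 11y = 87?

4√170

Substitute y = (87 − 7x)/11:
170x² − 1020x − 80750 = 0  ⟹  x² − 6x − 475 = 0
x = 25 or x = −19, giving (25, −8) and (−19, 20).
Chord length = distance between (25, −8) and (−19, 20) = √2720 = 4√170.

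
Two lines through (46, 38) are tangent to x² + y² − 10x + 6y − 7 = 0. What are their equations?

4x − 5y = −6 and 5x − 4y = 78

Let a tangent through (46, 38) have slope m. Its distance from (5, −3) must equal √41:
[m·(−41) − (−41)]² = 41(m² + 1)
20m² − 41m + 20 = 0, so m = 4/5 or m = 5/4.
Through (46, 38) these give 4x − 5y = −6 and 5x − 4y = 78.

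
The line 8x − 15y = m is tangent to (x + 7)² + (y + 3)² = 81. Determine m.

m = −164 or m = 142

For a tangent, require d(centre, line) = r = 9.
|8·(−7) − 15·(−3) − m| / √289 = 9
|m − (−11)| = 9·17, so m = 142 or m = −164.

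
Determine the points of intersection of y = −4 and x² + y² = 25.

From the line, y = −4. Substituting:
x² − 9 = 0
x = 3 or x = −3, giving (3, −4) and (−3, −4).

(−3, −4) and (3, −4)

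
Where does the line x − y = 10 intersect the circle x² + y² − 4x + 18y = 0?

(−5, −15) and (8, −2)

Substitute y = x − 10:
2x² − 6x − 80 = 0  ⟹  x² − 3x − 40 = 0
x = 8 or x = −5, giving (8, −2) and (−5, −15).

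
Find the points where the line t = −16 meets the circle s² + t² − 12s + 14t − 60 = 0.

Substitute t = −16:
s² − 12s − 28 = 0
s = 14 or s = −2, giving (14, −16) and (−2, −16).

(−2, −16) and (14, −16)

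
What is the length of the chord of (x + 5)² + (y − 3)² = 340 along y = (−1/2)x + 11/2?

16√5

Express y = (11 − x)/2 and substitute into the circle:
5x² + 30x − 1235 = 0  ⟹  x² + 6x − 247 = 0
x = 13 or x = −19, giving (13, −1) and (−19, 15).
Chord length = distance between (13, −1) and (−19, 15) = √1280 = 16√5.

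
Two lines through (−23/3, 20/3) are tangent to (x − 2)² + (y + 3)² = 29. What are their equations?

2x + 5y = 18 and 5x + 2y = −25

A line y − (20/3) = m(x − (−23/3)) is tangent when its distance from (2, −3) is √29:
[m·(29/3) − (−29/3)]² = 29(m² + 1)
10m² + 29m + 10 = 0, so m = −2/5 or m = −5/2.
Through (−23/3, 20/3) these give 2x + 5y = 18 and 5x + 2y = −25.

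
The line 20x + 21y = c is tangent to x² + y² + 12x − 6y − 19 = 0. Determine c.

c = −289 or c = 175

The line touches the circle iff its distance from (−6, 3) is 8:
|20·(−6) + 21·3 − c| / √841 = 8
|c − (−57)| = 8·29, so c = 175 or c = −289.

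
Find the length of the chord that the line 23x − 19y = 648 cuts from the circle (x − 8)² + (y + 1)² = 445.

√890

From the line, y = (−648 + 23x)/19. Substituting:
890x² − 34710x + 258100 = 0  ⟹  x² − 39x + 290 = 0
x = 29 or x = 10, giving (29, 1) and (10, −22).
|(29, 1) − (10, −22)| = √((19)² + (23)²) = √890.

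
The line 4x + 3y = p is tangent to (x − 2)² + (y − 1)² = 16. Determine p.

The line touches the circle iff its distance from (2, 1) is 4:
|4·2 + 3·1 − p| / √25 = 4
|p − (11)| = 4·5, so p = 31 or p = −9.

p = −9 or p = 31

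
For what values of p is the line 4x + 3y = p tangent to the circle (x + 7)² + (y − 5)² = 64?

p = −53 or p = 27

Tangency holds when the distance from the centre (−7, 5) to the line equals the radius 8:
|4·(−7) + 3·5 − p| / √25 = 8
|p − (−13)| = 8·5, so p = 27 or p = −53.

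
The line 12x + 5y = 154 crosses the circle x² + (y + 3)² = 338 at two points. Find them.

Substitute y = (154 − 12x)/5:
169x² − 4056x + 20111 = 0  ⟹  x² − 24x + 119 = 0
x = 17 or x = 7, giving (17, −10) and (7, 14).

(7, 14) and (17, −10)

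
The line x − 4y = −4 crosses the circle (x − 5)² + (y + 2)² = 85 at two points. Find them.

From the line, y = (4 + x)/4. Substituting:
17x² − 136x − 816 = 0  ⟹  x² − 8x − 48 = 0
x = 12 or x = −4, giving (12, 4) and (−4, 0).

(−4, 0) and (12, 4)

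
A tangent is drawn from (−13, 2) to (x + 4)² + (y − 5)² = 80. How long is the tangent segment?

√10

The centre is (−4, 5) and r = 4√5. The square of the distance from P to the centre is 81 + 9 = 90.
By the tangent–radius right angle, tangent length = √(|PO|² − r²) = √10.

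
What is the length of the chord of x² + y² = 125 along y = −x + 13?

From the line, y = −x + 13. Substituting:
2x² − 26x + 44 = 0  ⟹  x² − 13x + 22 = 0
x = 11 or x = 2, giving (11, 2) and (2, 11).
|(11, 2) − (2, 11)| = √((9)² + (−9)²) = 9√2.

9√2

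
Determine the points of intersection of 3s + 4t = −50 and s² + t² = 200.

(−14, −2) and (2, −14)

Express t = (−50 − 3s)/4 and substitute into the circle:
25s² + 300s − 700 = 0  ⟹  s² + 12s − 28 = 0
s = 2 or s = −14, giving (2, −14) and (−14, −2).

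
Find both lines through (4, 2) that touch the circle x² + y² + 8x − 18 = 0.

A line y − (2) = m(x − (4)) is tangent when its distance from (−4, 0) is √34:
[m·(−8) − (−2)]² = 34(m² + 1)
15m² − 16m − 15 = 0, so m = 5/3 or m = −3/5.
With m = 5/3: 5x − 3y = 14. With m = −3/5: 3x + 5y = 22.

5x − 3y = 14 and 3x + 5y = 22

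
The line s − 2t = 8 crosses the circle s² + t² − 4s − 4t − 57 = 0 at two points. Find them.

Substitute t = (−8 + s)/2:
5s² − 40s − 100 = 0  ⟹  s² − 8s − 20 = 0
s = 10 or s = −2, giving (10, 1) and (−2, −5).

(−2, −5) and (10, 1)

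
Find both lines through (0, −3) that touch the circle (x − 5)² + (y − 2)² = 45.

2x + y = −3 and x + 2y = −6

Let a tangent through (0, −3) have slope m. Its distance from (5, 2) must equal 3√5:
[m·(5) − (5)]² = 45(m² + 1)
2m² + 5m + 2 = 0, so m = −2 or m = −1/2.
With m = −2: 2x + y = −3. With m = −1/2: x + 2y = −6.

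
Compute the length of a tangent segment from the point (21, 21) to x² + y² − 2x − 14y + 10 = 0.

The centre is (1, 7) and r = 2√10. The square of the distance from P to the centre is 400 + 196 = 596.
Power of the point: PT² = |PO|² − r² = 556, so PT = 2√139.

2√139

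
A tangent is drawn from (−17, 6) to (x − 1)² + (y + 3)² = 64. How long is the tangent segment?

The centre is (1, −3) and r = 8. The square of the distance from P to the centre is 324 + 81 = 405.
By the tangent–radius right angle, tangent length = √(|PO|² − r²) = √341.

√341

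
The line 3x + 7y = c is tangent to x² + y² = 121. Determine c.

For a tangent, require d(centre, line) = r = 11.
|3·0 + 7·0 − c| / √58 = 11
|c| = 11√58.

c = ±11√58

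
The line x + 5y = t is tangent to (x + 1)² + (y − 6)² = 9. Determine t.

Tangency holds when the distance from the centre (−1, 6) to the line equals the radius 3:
|1·(−1) + 5·6 − t| / √26 = 3
|t − (29)| = 3√26.

t = 29 ± 3√26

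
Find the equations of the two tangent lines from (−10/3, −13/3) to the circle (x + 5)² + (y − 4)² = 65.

4x − 7y = 17 and x + 8y = −38

Write the tangent as mx − y + (−13/3 − m·(−10/3)) = 0 and set its distance from the centre to √65:
[m·(−5/3) − (25/3)]² = 65(m² + 1)
56m² − 25m − 4 = 0, so m = 4/7 or m = −1/8.
With m = 4/7: 4x − 7y = 17. With m = −1/8: x + 8y = −38.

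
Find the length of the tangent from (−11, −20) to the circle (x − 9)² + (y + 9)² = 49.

The centre is (9, −9) and r = 7. The square of the distance from P to the centre is 400 + 121 = 521.
Power of the point: PT² = |PO|² − r² = 472, so PT = 2√118.

2√118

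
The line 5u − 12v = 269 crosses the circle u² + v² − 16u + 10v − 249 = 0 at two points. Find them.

Substitute v = (−269 + 5u)/12:
169u² − 4394u + 4225 = 0  ⟹  u² − 26u + 25 = 0
u = 25 or u = 1, giving (25, −12) and (1, −22).

(1, −22) and (25, −12)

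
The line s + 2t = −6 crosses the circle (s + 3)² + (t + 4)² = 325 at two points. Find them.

Express t = (−6 − s)/2 and substitute into the circle:
5s² + 20s − 1260 = 0  ⟹  s² + 4s − 252 = 0
s = 14 or s = −18, giving (14, −10) and (−18, 6).

(−18, 6) and (14, −10)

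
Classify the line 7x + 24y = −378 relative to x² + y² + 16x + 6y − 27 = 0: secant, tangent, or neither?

tangent

Substituting the line into the circle gives 625x² + 13500x + 72900 = 0.
Discriminant = (13500)² − 4·625·(72900) = 0.
A repeated root: the line is tangent.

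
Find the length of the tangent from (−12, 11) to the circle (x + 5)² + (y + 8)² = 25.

√385

With centre O = (−5, −8), |OP|² = 410 and r² = 25.
The tangent meets the radius at right angles, so tangent² = |PO|² − r² = 410 − 25 = 385.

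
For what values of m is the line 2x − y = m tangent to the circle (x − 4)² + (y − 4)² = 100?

The line touches the circle iff its distance from (4, 4) is 10:
|2·4 − 1·4 − m| / √5 = 10
|m − (4)| = 10√5.

m = 4 ± 10√5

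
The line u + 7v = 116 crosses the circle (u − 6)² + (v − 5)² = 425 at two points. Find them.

(−10, 18) and (25, 13)

Express v = (116 − u)/7 and substitute into the circle:
50u² − 750u − 12500 = 0  ⟹  u² − 15u − 250 = 0
u = 25 or u = −10, giving (25, 13) and (−10, 18).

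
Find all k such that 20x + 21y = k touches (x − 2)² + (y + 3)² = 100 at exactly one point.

k = −313 or k = 267

Tangency holds when the distance from the centre (2, −3) to the line equals the radius 10:
|20·2 + 21·(−3) − k| / √841 = 10
|k − (−23)| = 10·29, so k = 267 or k = −313.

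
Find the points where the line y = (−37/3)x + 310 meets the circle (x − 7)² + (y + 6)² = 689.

Substitute y = (930 − 37x)/3:
1378x² − 70278x + 892944 = 0  ⟹  x² − 51x + 648 = 0
x = 27 or x = 24, giving (27, −23) and (24, 14).

(24, 14) and (27, −23)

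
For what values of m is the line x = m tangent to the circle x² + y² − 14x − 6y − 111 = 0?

Tangency holds when the distance from the centre (7, 3) to the line equals the radius 13:
|1·7 + 0·3 − m| / √1 = 13
|m − (7)| = 13, so m = 20 or m = −6.

m = −6 or m = 20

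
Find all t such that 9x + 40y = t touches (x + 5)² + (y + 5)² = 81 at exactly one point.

t = −614 or t = 124

Tangency holds when the distance from the centre (−5, −5) to the line equals the radius 9:
|9·(−5) + 40·(−5) − t| / √1681 = 9
|t − (−245)| = 9·41, so t = 124 or t = −614.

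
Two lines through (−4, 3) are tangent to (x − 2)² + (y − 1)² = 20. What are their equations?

2x + y = −5 and x − 2y = −10

Let a tangent through (−4, 3) have slope m. Its distance from (2, 1) must equal 2√5:
(6m − (−2))² = 20(m² + 1)
2m² + 3m − 2 = 0, so m = −2 or m = 1/2.
With m = −2: 2x + y = −5. With m = 1/2: x − 2y = −10.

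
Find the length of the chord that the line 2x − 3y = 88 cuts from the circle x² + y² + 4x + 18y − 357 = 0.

Substitute y = (−88 + 2x)/3:
13x² − 208x − 221 = 0  ⟹  x² − 16x − 17 = 0
x = 17 or x = −1, giving (17, −18) and (−1, −30).
|(17, −18) − (−1, −30)| = √((18)² + (12)²) = 6√13.

6√13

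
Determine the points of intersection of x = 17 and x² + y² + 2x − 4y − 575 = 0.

The line gives x = 17. Substituting into the circle:
y² − 4y − 252 = 0
y = 18 or y = −14, giving (17, 18) and (17, −14).

(17, −14) and (17, 18)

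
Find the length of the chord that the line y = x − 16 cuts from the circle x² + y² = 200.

12√2

The distance from (0, 0) to the line is 16/√2, and r² = 200.
Half the chord is √(r² − d²) = √(72), so the full chord is 12√2.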